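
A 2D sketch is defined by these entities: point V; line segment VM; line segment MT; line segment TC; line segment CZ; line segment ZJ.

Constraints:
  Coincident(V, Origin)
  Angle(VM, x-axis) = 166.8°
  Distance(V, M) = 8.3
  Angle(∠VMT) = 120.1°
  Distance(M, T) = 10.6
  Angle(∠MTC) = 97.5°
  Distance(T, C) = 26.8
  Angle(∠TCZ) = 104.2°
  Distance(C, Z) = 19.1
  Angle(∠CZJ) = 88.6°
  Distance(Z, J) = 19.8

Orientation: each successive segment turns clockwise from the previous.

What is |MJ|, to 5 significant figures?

18.371

∠TCZ = 104.2° gives CZ at -51.400° from the x-axis; with |CZ| = 19.1, Z = (25.160, 8.1817). ∠CZJ = 88.6° gives ZJ at -142.80° from the x-axis; with |ZJ| = 19.8, J = (9.3890, -3.7894). Then |MJ| = |J − M| = 18.371.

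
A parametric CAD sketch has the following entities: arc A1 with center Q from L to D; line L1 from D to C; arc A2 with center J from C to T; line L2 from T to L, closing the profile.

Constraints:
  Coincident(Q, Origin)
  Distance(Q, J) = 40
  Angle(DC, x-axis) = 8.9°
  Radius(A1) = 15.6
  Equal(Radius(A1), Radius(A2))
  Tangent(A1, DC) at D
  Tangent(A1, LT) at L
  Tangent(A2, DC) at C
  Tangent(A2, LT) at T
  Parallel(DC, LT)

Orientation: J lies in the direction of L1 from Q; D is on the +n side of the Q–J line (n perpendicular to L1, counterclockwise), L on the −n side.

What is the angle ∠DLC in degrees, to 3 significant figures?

52.0°

The slot axis is L1's direction at 8.9°, so u = (cos 8.9°, sin 8.9°) = (0.988, 0.155) and n = (−sin 8.9°, cos 8.9°) = (-0.155, 0.988). Q is at the origin and J lies 40.0 along u from Q, so J = 40.0·u = (39.5, 6.19). Tangency of A1 to both parallel lines with radius 15.6 puts D and L at Q ± 15.6·n: D = (-2.41, 15.4), L = (2.41, -15.4). Equal radii place C and T the same way about J: C = J + 15.6·n = (37.1, 21.6), T = J − 15.6·n = (41.9, -9.22). Then cos ∠DLC = LD·LC / (|LD||LC|), giving 52.0°.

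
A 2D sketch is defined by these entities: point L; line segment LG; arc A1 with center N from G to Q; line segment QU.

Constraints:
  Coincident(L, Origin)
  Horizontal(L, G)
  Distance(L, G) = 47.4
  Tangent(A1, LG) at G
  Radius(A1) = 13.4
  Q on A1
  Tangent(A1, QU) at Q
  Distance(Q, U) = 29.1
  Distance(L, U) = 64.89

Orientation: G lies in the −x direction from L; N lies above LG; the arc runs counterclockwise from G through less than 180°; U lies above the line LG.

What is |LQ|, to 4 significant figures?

39.68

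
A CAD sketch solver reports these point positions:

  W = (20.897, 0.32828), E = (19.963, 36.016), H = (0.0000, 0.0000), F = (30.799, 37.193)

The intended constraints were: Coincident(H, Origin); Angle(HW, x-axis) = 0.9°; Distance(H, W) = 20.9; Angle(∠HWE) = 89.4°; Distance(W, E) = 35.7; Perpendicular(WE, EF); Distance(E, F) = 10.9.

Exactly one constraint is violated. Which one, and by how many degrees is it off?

Perpendicular(WE, EF) — off by 4.70°.

H = (0.00, 0.00) ✓; HW at 0.9000° ✓; |HW| = 20.90 ✓; ∠HWE = 89.40° ✓; |WE| = 35.70 ✓; ∠(WE, EF) = 85.30° ✗; |EF| = 10.90 ✓.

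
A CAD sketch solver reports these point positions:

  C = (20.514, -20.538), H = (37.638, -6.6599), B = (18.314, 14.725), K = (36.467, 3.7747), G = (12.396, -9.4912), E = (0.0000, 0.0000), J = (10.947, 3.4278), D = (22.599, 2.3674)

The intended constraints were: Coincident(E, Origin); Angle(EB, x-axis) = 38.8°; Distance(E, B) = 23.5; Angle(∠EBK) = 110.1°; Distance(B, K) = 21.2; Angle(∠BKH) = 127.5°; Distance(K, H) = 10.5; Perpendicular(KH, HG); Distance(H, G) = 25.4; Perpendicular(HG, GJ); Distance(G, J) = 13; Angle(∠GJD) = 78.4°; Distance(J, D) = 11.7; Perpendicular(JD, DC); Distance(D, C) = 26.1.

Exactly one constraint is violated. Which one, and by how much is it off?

Distance(D, C) = 26.1 — off by 3.10.

E = (0.00, 0.00) ✓; EB at 38.80° ✓; |EB| = 23.50 ✓; ∠EBK = 110.1° ✓; |BK| = 21.20 ✓; ∠BKH = 127.5° ✓; |KH| = 10.50 ✓; ∠(KH, HG) = 90.00° ✓; |HG| = 25.40 ✓; ∠(HG, GJ) = 90.00° ✓; |GJ| = 13.00 ✓; ∠GJD = 78.40° ✓; |JD| = 11.70 ✓; ∠(JD, DC) = 90.00° ✓; |DC| = 23.00 ✗.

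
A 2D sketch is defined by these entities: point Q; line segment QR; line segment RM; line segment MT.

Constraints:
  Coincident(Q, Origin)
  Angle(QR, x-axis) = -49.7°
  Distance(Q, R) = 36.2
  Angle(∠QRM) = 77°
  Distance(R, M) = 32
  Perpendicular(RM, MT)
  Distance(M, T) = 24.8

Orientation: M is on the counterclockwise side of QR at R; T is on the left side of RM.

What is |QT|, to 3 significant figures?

26.1

Q is at the origin; QR runs at -49.7° with length 36.2, so R = 36.2·(cos -49.7°, sin -49.7°) = (23.4, -27.6). ∠QRM = 77.0°, so RM runs at -49.7° + (180° − 77.0°) = 53.3° from the x-axis; with |RM| = 32.0, M = R + 32.0·(cos 53.3°, sin 53.3°) = (42.5, -1.95). The perpendicularity gives MT at right angles to RM; with |MT| = 24.8 on the left of RM, T = M + 24.8·(-0.802, 0.598) = (22.7, 12.9). Then |QT| = |T − Q| = 26.1.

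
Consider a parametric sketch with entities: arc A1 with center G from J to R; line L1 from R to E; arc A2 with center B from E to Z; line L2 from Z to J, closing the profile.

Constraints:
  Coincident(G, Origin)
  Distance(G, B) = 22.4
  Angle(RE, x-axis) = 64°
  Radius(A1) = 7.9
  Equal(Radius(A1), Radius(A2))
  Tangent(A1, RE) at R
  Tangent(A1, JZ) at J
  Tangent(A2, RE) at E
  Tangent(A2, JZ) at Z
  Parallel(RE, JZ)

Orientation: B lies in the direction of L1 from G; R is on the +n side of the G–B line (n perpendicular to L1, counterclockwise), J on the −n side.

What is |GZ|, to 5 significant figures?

23.752

The slot axis is L1's direction at 64.0°, so u = (cos 64.0°, sin 64.0°) = (0.43837, 0.89879) and n = (−sin 64.0°, cos 64.0°) = (-0.89879, 0.43837). G is at the origin and B lies 22.4 along u from G, so B = 22.4·u = (9.8195, 20.133). Tangency of A1 to both parallel lines with radius 7.9 puts R and J at G ± 7.9·n: R = (-7.1005, 3.4631), J = (7.1005, -3.4631). Equal radii place E and Z the same way about B: E = B + 7.9·n = (2.7190, 23.596), Z = B − 7.9·n = (16.920, 16.670). Then |GZ| = |Z − G| = 23.752.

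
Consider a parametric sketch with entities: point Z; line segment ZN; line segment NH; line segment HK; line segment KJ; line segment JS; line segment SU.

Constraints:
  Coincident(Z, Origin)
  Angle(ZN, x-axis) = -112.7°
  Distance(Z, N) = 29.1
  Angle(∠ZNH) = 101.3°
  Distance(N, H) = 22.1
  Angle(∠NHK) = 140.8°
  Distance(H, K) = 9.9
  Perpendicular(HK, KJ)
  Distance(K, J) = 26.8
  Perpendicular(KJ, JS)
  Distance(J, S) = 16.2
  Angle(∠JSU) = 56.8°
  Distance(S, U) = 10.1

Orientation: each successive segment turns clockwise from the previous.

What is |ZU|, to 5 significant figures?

21.512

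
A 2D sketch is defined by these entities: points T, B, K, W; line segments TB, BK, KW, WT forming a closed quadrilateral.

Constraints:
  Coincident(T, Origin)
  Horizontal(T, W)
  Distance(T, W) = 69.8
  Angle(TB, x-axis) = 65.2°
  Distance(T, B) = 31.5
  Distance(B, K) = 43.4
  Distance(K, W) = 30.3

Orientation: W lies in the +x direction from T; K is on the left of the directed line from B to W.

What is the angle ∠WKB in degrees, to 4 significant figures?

117.6°

T is at the origin; TW is horizontal with |TW| = 69.8 and W in +x, so W = (69.8, 0). TB runs at 65.2° with |TB| = 31.5, so B = (13.21, 28.59). K is determined by |BK| = 43.4 and |KW| = 30.3 together: it lies at the intersection of circle(B, 43.4) and circle(W, 30.3). With |BW| = 63.40, the foot of the radical line on BW is 39.31 from B and the perpendicular offset is √(43.4² − 39.31²) = 18.38. Taking the left-of-BW solution: K = (56.59, 27.27).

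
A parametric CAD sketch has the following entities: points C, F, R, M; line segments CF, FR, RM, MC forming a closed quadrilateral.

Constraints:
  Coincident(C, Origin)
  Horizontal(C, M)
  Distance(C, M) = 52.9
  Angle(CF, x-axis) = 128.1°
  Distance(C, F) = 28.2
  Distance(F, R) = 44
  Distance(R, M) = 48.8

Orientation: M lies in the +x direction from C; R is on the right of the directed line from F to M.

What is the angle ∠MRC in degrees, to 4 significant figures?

95.70°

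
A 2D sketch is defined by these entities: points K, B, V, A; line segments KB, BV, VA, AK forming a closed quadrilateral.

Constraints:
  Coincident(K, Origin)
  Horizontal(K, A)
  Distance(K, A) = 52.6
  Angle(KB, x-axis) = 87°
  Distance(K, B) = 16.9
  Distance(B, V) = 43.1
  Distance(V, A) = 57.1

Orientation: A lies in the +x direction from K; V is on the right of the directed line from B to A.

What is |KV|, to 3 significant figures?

26.3

Checks: |BV| = 43.10 ✓; |VA| = 57.10 ✓.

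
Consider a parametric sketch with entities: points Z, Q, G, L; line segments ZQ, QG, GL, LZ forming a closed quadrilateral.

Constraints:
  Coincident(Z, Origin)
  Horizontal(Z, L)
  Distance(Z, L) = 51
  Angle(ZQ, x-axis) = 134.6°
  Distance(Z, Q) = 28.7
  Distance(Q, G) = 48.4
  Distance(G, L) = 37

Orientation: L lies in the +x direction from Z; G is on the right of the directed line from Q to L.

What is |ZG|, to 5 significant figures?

19.840

Checks: |QG| = 48.40 ✓; |GL| = 37.00 ✓.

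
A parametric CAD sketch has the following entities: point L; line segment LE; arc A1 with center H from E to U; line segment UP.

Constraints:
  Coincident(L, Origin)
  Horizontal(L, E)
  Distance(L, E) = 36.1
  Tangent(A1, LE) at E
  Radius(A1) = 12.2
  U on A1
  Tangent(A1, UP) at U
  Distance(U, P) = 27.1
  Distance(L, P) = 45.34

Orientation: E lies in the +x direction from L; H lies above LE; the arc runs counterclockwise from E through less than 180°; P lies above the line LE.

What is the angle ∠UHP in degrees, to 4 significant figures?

65.76°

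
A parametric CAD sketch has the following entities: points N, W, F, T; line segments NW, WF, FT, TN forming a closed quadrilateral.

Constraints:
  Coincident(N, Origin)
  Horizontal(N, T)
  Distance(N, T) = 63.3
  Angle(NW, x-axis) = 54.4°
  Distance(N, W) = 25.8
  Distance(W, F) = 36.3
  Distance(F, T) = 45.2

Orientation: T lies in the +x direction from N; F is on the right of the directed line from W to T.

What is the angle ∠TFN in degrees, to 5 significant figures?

124.94°

Checks: |WF| = 36.30 ✓; |FT| = 45.20 ✓.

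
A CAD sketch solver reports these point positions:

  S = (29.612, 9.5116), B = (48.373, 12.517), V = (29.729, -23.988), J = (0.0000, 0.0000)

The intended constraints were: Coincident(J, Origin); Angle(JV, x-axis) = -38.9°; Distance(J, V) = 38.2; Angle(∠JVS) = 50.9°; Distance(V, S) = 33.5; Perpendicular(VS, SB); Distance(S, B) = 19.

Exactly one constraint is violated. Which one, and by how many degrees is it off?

Perpendicular(VS, SB) — off by 8.90°.

J = (0.00, 0.00) ✓; JV at -38.90° ✓; |JV| = 38.20 ✓; ∠JVS = 50.90° ✓; |VS| = 33.50 ✓; ∠(VS, SB) = 81.10° ✗; |SB| = 19.00 ✓.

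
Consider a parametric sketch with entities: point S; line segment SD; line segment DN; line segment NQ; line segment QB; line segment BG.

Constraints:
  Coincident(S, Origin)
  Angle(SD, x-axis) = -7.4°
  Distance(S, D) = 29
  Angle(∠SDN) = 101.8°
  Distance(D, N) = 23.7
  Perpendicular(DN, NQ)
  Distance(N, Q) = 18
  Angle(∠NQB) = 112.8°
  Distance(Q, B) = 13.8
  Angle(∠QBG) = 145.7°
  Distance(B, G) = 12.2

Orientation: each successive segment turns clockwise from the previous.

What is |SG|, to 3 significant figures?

8.96

S is at the origin; SD runs at -7.4° with length 29.0, so D = (28.8, -3.74). ∠SDN = 101.8° gives DN at -85.6° from the x-axis; with |DN| = 23.7, N = (30.6, -27.4). DN ⟂ NQ, so NQ runs at -176°; with |NQ| = 18.0, Q = (12.6, -28.7). ∠NQB = 112.8° gives QB at 117° from the x-axis; with |QB| = 13.8, B = (6.32, -16.5). ∠QBG = 145.7° gives BG at 82.9° from the x-axis; with |BG| = 12.2, G = (7.83, -4.37). Then |SG| = |G − S| = 8.96.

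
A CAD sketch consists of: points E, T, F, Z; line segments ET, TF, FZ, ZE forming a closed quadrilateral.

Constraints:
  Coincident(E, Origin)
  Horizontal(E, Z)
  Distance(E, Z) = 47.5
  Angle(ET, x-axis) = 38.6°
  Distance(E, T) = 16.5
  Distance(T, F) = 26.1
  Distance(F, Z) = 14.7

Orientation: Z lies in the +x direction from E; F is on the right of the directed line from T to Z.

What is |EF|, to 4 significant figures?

34.22

E is at the origin; EZ is horizontal with |EZ| = 47.5 and Z in +x, so Z = (47.5, 0). ET runs at 38.6° with |ET| = 16.5, so T = (12.90, 10.29). F is determined by |TF| = 26.1 and |FZ| = 14.7 together: it lies at the intersection of circle(T, 26.1) and circle(Z, 14.7). With |TZ| = 36.10, the foot of the radical line on TZ is 24.49 from T and the perpendicular offset is √(26.1² − 24.49²) = 9.016. Taking the right-of-TZ solution: F = (33.80, -5.331).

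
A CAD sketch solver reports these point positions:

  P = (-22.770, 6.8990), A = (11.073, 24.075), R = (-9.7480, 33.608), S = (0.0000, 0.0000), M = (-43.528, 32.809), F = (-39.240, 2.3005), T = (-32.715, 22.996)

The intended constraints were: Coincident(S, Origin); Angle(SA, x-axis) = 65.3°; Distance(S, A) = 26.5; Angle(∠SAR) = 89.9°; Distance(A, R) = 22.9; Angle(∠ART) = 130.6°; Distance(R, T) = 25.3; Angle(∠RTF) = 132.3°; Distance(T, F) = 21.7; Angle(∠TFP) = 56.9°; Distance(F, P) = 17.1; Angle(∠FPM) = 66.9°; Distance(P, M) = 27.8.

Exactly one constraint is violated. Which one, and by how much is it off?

Distance(P, M) = 27.8 — off by 5.40.

S = (0.00, 0.00) ✓; SA at 65.30° ✓; |SA| = 26.50 ✓; ∠SAR = 89.90° ✓; |AR| = 22.90 ✓; ∠ART = 130.6° ✓; |RT| = 25.30 ✓; ∠RTF = 132.3° ✓; |TF| = 21.70 ✓; ∠TFP = 56.90° ✓; |FP| = 17.10 ✓; ∠FPM = 66.90° ✓; |PM| = 33.20 ✗.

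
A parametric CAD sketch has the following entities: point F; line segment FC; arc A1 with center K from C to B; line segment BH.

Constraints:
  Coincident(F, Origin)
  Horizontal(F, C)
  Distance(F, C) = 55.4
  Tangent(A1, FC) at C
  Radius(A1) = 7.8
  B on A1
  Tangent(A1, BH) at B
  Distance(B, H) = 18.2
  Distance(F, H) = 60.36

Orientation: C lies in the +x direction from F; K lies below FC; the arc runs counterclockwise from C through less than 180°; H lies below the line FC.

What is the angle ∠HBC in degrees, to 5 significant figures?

125.84°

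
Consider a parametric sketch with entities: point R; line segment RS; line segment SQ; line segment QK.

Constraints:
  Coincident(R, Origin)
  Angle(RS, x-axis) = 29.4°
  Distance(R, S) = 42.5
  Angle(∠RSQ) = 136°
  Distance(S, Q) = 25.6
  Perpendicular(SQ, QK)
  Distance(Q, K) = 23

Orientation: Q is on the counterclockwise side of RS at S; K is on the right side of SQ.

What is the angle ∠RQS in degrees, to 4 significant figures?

27.73°

R is at the origin; RS runs at 29.4° with length 42.5, so S = 42.5·(cos 29.4°, sin 29.4°) = (37.03, 20.86). ∠RSQ = 136.0°, so SQ runs at 29.4° + (180° − 136.0°) = 73.40° from the x-axis; with |SQ| = 25.6, Q = S + 25.6·(cos 73.40°, sin 73.40°) = (44.34, 45.40). Then cos ∠RQS = QR·QS / (|QR||QS|), giving 27.73°.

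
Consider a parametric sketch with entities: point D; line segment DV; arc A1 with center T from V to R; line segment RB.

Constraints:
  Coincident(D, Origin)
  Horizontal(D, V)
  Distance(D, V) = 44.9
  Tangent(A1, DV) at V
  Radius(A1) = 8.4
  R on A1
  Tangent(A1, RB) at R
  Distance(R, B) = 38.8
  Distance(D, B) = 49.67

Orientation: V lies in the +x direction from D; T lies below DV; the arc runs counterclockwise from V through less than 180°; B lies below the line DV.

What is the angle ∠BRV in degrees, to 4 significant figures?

143.8°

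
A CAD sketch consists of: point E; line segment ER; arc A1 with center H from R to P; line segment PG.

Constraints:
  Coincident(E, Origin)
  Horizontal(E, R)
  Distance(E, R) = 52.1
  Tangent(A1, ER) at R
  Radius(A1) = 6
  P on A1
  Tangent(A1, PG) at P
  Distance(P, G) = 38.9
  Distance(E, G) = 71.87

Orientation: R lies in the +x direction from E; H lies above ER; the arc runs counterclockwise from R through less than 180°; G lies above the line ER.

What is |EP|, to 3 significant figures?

58.4

Checks: |HP| = 6.000 ✓; ∠(HP, PG) = 90.00° ✓; |PG| = 38.90 ✓; |EG| = 71.87 ✓.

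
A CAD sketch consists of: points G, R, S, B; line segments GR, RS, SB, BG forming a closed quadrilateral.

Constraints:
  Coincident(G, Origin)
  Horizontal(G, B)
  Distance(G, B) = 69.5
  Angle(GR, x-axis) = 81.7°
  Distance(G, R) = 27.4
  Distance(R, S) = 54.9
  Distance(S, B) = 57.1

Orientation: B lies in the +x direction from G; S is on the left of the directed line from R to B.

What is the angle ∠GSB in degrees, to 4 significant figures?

61.80°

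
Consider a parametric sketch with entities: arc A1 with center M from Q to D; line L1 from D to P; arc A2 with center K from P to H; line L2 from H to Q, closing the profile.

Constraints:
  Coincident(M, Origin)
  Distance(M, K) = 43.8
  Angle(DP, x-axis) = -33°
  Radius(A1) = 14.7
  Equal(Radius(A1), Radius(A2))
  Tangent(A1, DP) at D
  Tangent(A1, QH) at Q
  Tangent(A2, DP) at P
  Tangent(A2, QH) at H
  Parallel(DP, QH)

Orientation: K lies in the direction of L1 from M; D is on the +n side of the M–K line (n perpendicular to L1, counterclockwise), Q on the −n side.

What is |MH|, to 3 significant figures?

46.2

The slot axis is L1's direction at -33.0°, so u = (cos -33.0°, sin -33.0°) = (0.839, -0.545) and n = (−sin -33.0°, cos -33.0°) = (0.545, 0.839). M is at the origin and K lies 43.8 along u from M, so K = 43.8·u = (36.7, -23.9). Tangency of A1 to both parallel lines with radius 14.7 puts D and Q at M ± 14.7·n: D = (8.01, 12.3), Q = (-8.01, -12.3). Equal radii place P and H the same way about K: P = K + 14.7·n = (44.7, -11.5), H = K − 14.7·n = (28.7, -36.2). Then |MH| = |H − M| = 46.2.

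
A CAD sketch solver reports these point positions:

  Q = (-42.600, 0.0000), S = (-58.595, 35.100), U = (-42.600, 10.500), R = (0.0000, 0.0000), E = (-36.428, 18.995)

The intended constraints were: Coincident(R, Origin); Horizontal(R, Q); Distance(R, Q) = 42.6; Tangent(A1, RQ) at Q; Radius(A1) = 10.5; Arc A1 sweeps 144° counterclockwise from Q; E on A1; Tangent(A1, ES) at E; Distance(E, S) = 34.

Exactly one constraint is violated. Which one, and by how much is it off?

Distance(E, S) = 34 — off by 6.60.

R = (0.00, 0.00) ✓; R.y = 0.00, Q.y = 0.00 ✓; |RQ| = 42.60 ✓; ∠(UQ, QR) = 90.00° ✓; |UQ| = 10.50 ✓; bearing(U→E) − bearing(U→Q) = 144.0° ✓; |UE| = 10.50 ✓; ∠(UE, ES) = 90.00° ✓; |ES| = 27.40 ✗.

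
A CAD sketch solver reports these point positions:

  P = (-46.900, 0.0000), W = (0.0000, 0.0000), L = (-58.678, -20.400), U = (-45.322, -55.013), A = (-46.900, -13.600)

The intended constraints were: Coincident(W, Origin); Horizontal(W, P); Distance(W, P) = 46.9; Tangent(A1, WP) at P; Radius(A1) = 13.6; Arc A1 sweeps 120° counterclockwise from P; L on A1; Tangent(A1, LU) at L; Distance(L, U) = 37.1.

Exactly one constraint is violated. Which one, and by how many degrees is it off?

Tangent(A1, LU) at L — off by 8.90°.

W = (0.00, 0.00) ✓; W.y = 0.00, P.y = 0.00 ✓; |WP| = 46.90 ✓; ∠(AP, PW) = 90.00° ✓; |AP| = 13.60 ✓; bearing(A→L) − bearing(A→P) = 120.0° ✓; |AL| = 13.60 ✓; ∠(AL, LU) = 98.90° ✗; |LU| = 37.10 ✓.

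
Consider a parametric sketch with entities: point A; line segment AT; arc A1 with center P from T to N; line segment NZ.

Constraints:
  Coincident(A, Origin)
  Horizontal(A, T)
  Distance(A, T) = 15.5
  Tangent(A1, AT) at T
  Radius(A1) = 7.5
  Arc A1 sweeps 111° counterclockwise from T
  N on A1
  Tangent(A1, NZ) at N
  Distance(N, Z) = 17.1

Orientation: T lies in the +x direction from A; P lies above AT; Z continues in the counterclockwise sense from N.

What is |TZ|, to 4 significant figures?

26.17

On A1, T sits at bearing -90° from P; a 111° counterclockwise sweep puts N at bearing 21°, so N = P + 7.5·(cos 21°, sin 21°) = (22.50, 10.19). The tangent condition forces PN to be normal to NZ, so NZ runs along (−sin 21°, cos 21°); with |NZ| = 17.1, Z = (16.37, 26.15). Then |TZ| = |Z − T| = 26.17.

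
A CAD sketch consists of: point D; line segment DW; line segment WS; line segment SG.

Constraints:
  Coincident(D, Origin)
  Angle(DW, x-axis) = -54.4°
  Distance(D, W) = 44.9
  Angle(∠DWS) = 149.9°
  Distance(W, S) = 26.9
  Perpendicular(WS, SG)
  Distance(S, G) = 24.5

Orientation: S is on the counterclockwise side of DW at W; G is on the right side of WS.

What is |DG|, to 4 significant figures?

80.83

D is at the origin; DW runs at -54.4° with length 44.9, so W = 44.9·(cos -54.4°, sin -54.4°) = (26.14, -36.51). ∠DWS = 149.9°, so WS runs at -54.4° + (180° − 149.9°) = -24.30° from the x-axis; with |WS| = 26.9, S = W + 26.9·(cos -24.30°, sin -24.30°) = (50.65, -47.58). WS is perpendicular to SG; with |SG| = 24.5 on the right of WS, G = S + 24.5·(-0.4115, -0.9114) = (40.57, -69.91). Then |DG| = |G − D| = 80.83.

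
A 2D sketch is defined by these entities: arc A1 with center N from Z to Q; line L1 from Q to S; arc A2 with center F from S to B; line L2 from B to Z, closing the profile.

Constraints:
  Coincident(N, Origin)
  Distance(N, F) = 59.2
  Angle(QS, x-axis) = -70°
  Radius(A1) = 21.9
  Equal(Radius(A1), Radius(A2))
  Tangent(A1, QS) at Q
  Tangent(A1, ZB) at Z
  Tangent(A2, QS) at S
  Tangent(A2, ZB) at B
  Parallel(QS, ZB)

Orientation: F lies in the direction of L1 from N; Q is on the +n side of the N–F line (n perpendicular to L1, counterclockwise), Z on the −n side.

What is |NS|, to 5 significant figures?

63.121

The slot axis is L1's direction at -70.0°, so u = (cos -70.0°, sin -70.0°) = (0.34202, -0.93969) and n = (−sin -70.0°, cos -70.0°) = (0.93969, 0.34202). N is at the origin and F lies 59.2 along u from N, so F = 59.2·u = (20.248, -55.630). Tangency of A1 to both parallel lines with radius 21.9 puts Q and Z at N ± 21.9·n: Q = (20.579, 7.4902), Z = (-20.579, -7.4902). Equal radii place S and B the same way about F: S = F + 21.9·n = (40.827, -48.140), B = F − 21.9·n = (-0.33168, -63.120). Then |NS| = |S − N| = 63.121.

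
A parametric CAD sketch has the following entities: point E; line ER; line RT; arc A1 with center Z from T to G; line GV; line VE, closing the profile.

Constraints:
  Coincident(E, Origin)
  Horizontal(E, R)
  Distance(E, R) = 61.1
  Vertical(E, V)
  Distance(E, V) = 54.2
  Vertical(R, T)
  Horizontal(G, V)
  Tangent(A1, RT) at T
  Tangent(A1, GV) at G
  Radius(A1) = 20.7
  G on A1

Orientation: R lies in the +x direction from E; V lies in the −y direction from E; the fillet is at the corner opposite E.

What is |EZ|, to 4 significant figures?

52.48

E is at the origin; ER is horizontal with |ER| = 61.1 and R on the +x side, so R = (61.10, 0.000). E and V share the same x with |EV| = 54.2 and V on the −y side, so V = (0.000, -54.20). The virtual corner opposite E is at (61.10, -54.20). Since A1 is tangent to RT there, ZT ⟂ RT and the tangent condition forces ZG to be normal to GV, with radius 20.7, so the center Z sits 20.7 in from both sides at Z = (40.40, -33.50). Then |EZ| = |Z − E| = 52.48.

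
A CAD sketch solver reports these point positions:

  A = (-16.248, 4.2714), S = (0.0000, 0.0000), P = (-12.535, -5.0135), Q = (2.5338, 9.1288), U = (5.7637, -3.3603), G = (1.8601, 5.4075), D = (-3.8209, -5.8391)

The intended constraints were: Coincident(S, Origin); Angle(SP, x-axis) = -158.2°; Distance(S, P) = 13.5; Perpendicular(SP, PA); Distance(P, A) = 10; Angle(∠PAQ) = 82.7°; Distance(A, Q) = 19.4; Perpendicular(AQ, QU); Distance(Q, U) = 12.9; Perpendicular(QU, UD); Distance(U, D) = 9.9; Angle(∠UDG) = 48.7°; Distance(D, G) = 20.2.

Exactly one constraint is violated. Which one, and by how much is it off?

Distance(D, G) = 20.2 — off by 7.60.

S = (0.00, 0.00) ✓; SP at -158.2° ✓; |SP| = 13.50 ✓; ∠(SP, PA) = 90.00° ✓; |PA| = 10.00 ✓; ∠PAQ = 82.70° ✓; |AQ| = 19.40 ✓; ∠(AQ, QU) = 90.00° ✓; |QU| = 12.90 ✓; ∠(QU, UD) = 90.00° ✓; |UD| = 9.900 ✓; ∠UDG = 48.70° ✓; |DG| = 12.60 ✗.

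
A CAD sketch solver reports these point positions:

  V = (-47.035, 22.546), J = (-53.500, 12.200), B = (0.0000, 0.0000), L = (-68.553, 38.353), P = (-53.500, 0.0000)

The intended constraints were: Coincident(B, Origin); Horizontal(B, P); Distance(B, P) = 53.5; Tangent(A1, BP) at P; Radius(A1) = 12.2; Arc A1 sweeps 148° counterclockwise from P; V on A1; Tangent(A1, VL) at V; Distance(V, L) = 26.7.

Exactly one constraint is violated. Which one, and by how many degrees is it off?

Tangent(A1, VL) at V — off by 4.30°.

B = (0.00, 0.00) ✓; B.y = 0.00, P.y = 0.00 ✓; |BP| = 53.50 ✓; ∠(JP, PB) = 90.00° ✓; |JP| = 12.20 ✓; bearing(J→V) − bearing(J→P) = 148.0° ✓; |JV| = 12.20 ✓; ∠(JV, VL) = 94.30° ✗; |VL| = 26.70 ✓.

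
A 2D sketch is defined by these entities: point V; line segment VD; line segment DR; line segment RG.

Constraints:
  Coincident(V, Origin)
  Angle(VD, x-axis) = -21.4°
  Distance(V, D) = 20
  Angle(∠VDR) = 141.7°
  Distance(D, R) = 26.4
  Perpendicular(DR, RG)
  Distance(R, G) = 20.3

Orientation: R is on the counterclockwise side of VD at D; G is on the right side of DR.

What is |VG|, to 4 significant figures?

53.30

∠VDR = 141.7°, so DR runs at -21.4° + (180° − 141.7°) = 16.90° from the x-axis; with |DR| = 26.4, R = D + 26.4·(cos 16.90°, sin 16.90°) = (43.88, 0.3770). DR is perpendicular to RG; with |RG| = 20.3 on the right of DR, G = R + 20.3·(0.2907, -0.9568) = (49.78, -19.05). Then |VG| = |G − V| = 53.30.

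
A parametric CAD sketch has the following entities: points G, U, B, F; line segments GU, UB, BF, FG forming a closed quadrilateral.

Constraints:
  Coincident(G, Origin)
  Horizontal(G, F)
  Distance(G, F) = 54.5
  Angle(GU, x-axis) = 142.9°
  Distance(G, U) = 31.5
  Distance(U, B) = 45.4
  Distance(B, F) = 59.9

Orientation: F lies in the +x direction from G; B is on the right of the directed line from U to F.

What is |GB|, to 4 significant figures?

20.13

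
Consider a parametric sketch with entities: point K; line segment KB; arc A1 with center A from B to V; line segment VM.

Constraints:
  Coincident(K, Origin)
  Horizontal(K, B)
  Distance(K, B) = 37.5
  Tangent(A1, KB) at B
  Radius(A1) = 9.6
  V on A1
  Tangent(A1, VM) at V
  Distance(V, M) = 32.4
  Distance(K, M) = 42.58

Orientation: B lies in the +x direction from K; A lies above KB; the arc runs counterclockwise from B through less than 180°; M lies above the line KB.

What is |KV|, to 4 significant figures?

46.90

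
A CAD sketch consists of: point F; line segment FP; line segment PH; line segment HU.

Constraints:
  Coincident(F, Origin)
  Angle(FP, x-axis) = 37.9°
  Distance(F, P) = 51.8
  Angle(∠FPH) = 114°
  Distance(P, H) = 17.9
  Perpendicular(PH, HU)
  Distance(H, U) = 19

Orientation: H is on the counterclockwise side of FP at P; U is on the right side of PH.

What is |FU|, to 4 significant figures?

76.92

F is at the origin; FP runs at 37.9° with length 51.8, so P = 51.8·(cos 37.9°, sin 37.9°) = (40.87, 31.82). ∠FPH = 114.0°, so PH runs at 37.9° + (180° − 114.0°) = 103.9° from the x-axis; with |PH| = 17.9, H = P + 17.9·(cos 103.9°, sin 103.9°) = (36.57, 49.20). PH ⟂ HU; with |HU| = 19.0 on the right of PH, U = H + 19.0·(0.9707, 0.2402) = (55.02, 53.76). Then |FU| = |U − F| = 76.92.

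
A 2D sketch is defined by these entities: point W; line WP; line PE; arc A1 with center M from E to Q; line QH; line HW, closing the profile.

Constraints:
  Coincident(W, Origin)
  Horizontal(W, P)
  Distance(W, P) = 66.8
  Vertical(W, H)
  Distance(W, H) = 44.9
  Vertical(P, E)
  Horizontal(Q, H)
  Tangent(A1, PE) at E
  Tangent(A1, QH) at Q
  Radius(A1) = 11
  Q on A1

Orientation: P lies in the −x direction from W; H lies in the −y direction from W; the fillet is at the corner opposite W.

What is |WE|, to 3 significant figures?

74.9

W is at the origin; W and P share the same y with |WP| = 66.8 and P on the −x side, so P = (-66.8, 0.00). W and H share the same x with |WH| = 44.9 and H on the −y side, so H = (0.00, -44.9). The virtual corner opposite W is at (-66.8, -44.9). Since A1 is tangent to PE there, ME ⟂ PE and since A1 is tangent to QH there, MQ ⟂ QH, with radius 11.0, so the center M sits 11.0 in from both sides at M = (-55.8, -33.9). That places the tangent points at E = (-66.8, -33.9) on PE and Q = (-55.8, -44.9) on QH. Then |WE| = |E − W| = 74.9.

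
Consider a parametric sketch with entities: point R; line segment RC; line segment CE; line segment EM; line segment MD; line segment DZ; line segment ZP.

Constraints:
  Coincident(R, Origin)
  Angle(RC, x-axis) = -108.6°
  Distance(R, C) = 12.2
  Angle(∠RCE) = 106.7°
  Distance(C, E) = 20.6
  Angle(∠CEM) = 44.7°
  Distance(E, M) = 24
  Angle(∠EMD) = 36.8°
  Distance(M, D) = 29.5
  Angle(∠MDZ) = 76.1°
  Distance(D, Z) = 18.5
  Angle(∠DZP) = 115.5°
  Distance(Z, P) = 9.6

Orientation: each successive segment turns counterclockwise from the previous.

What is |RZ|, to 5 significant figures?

33.159

R is at the origin; RC runs at -108.6° with length 12.2, so C = (-3.8913, -11.563). ∠RCE = 106.7° gives CE at -35.300° from the x-axis; with |CE| = 20.6, E = (12.921, -23.467). ∠CEM = 44.7° gives EM at 100.00° from the x-axis; with |EM| = 24.0, M = (8.7536, 0.16874). ∠EMD = 36.8° gives MD at -116.80° from the x-axis; with |MD| = 29.5, D = (-4.5473, -26.163). ∠MDZ = 76.1° gives DZ at -12.900° from the x-axis; with |DZ| = 18.5, Z = (13.486, -30.293). Then |RZ| = |Z − R| = 33.159.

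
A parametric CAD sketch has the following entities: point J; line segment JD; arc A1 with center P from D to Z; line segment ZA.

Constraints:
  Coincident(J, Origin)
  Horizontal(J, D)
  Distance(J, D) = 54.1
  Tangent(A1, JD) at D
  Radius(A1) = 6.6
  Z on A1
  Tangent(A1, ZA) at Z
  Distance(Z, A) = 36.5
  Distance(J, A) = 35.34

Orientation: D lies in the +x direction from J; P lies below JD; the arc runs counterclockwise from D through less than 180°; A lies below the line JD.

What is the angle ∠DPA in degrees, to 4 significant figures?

123.0°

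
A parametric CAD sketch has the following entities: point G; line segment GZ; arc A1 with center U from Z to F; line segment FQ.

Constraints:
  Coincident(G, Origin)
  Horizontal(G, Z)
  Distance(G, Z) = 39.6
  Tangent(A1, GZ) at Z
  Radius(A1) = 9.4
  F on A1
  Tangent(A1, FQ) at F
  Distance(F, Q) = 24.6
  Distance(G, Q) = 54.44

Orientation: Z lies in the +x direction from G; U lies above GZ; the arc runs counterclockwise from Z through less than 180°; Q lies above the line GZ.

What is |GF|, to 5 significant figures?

50.079

Checks: |UF| = 9.400 ✓; ∠(UF, FQ) = 90.00° ✓; |FQ| = 24.60 ✓; |GQ| = 54.44 ✓.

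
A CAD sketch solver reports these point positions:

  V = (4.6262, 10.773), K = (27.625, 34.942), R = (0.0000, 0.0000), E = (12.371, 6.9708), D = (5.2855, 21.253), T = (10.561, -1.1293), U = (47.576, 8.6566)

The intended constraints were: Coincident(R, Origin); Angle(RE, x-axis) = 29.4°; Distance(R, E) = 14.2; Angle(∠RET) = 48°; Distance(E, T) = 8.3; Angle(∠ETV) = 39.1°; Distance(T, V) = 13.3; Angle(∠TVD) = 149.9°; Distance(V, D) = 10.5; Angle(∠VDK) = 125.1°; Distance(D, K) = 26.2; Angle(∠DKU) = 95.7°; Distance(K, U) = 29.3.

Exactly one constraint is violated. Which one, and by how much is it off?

Distance(K, U) = 29.3 — off by 3.70.

R = (0.00, 0.00) ✓; RE at 29.40° ✓; |RE| = 14.20 ✓; ∠RET = 48.00° ✓; |ET| = 8.300 ✓; ∠ETV = 39.10° ✓; |TV| = 13.30 ✓; ∠TVD = 149.9° ✓; |VD| = 10.50 ✓; ∠VDK = 125.1° ✓; |DK| = 26.20 ✓; ∠DKU = 95.70° ✓; |KU| = 33.00 ✗.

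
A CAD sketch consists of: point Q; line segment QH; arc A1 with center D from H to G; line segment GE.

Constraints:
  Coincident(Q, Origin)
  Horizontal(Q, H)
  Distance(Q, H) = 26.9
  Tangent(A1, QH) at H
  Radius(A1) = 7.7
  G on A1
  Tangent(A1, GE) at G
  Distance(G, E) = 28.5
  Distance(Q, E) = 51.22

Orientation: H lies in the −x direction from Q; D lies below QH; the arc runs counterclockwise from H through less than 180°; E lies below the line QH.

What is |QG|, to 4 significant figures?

35.28

Checks: |DG| = 7.700 ✓; ∠(DG, GE) = 90.00° ✓; |GE| = 28.50 ✓; |QE| = 51.22 ✓.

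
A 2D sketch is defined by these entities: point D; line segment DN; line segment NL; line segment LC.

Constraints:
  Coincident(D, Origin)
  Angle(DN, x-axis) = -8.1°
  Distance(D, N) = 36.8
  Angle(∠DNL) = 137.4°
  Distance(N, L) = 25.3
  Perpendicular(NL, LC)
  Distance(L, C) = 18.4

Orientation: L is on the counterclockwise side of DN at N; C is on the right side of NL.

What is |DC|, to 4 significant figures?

67.97

D is at the origin; DN runs at -8.1° with length 36.8, so N = 36.8·(cos -8.1°, sin -8.1°) = (36.43, -5.185). ∠DNL = 137.4°, so NL runs at -8.1° + (180° − 137.4°) = 34.50° from the x-axis; with |NL| = 25.3, L = N + 25.3·(cos 34.50°, sin 34.50°) = (57.28, 9.145). The perpendicularity gives LC at right angles to NL; with |LC| = 18.4 on the right of NL, C = L + 18.4·(0.5664, -0.8241) = (67.71, -6.019). Then |DC| = |C − D| = 67.97.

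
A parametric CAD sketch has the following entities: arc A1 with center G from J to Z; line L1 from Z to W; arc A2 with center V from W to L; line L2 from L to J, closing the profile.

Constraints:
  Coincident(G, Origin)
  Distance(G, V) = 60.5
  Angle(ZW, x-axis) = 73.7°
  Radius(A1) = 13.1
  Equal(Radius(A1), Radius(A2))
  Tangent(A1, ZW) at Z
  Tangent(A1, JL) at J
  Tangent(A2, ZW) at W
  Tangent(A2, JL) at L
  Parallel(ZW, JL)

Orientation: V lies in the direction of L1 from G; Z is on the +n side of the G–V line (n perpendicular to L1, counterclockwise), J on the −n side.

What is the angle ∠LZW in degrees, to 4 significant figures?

23.42°

The slot axis is L1's direction at 73.7°, so u = (cos 73.7°, sin 73.7°) = (0.2807, 0.9598) and n = (−sin 73.7°, cos 73.7°) = (-0.9598, 0.2807). G is at the origin and V lies 60.5 along u from G, so V = 60.5·u = (16.98, 58.07). Tangency of A1 to both parallel lines with radius 13.1 puts Z and J at G ± 13.1·n: Z = (-12.57, 3.677), J = (12.57, -3.677). Equal radii place W and L the same way about V: W = V + 13.1·n = (4.407, 61.74), L = V − 13.1·n = (29.55, 54.39). Then cos ∠LZW = ZL·ZW / (|ZL||ZW|), giving 23.42°.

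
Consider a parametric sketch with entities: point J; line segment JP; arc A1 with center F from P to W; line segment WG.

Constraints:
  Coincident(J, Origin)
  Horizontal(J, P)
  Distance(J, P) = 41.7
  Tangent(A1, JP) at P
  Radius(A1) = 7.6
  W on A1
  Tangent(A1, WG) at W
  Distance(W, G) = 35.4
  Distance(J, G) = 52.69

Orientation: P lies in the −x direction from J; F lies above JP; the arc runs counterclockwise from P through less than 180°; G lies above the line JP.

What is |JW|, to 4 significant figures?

34.84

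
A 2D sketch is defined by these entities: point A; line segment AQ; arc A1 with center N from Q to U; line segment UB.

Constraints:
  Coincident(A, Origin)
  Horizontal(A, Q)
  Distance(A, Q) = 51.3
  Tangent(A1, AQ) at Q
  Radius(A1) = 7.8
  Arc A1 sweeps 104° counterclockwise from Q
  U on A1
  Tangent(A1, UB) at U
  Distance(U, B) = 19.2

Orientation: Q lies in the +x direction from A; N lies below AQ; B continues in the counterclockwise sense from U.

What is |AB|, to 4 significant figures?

56.05

A is at the origin; A and Q share the same y with |AQ| = 51.3 and Q on the +x side, so Q = (51.30, 0.000). Tangency of A1 to AQ means the radius NQ is perpendicular to AQ, so N = Q + (0, -7.8) = (51.30, -7.800). On A1, Q sits at bearing 90° from N; a 104° counterclockwise sweep puts U at bearing 194°, so U = N + 7.8·(cos 194°, sin 194°) = (43.73, -9.687). The tangent condition forces NU to be normal to UB, so UB runs along (−sin 194°, cos 194°); with |UB| = 19.2, B = (48.38, -28.32). Then |AB| = |B − A| = 56.05.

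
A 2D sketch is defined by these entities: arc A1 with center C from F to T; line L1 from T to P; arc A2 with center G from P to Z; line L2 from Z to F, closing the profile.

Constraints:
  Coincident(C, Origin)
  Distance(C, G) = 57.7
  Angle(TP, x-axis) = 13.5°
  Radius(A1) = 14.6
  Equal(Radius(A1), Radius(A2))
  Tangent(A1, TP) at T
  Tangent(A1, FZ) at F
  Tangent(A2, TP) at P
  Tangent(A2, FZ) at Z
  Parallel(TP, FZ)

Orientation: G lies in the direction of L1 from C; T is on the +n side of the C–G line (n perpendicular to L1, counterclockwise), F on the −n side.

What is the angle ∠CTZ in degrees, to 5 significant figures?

63.158°

The slot axis is L1's direction at 13.5°, so u = (cos 13.5°, sin 13.5°) = (0.97237, 0.23345) and n = (−sin 13.5°, cos 13.5°) = (-0.23345, 0.97237). C is at the origin and G lies 57.7 along u from C, so G = 57.7·u = (56.106, 13.470). Tangency of A1 to both parallel lines with radius 14.6 puts T and F at C ± 14.6·n: T = (-3.4083, 14.197), F = (3.4083, -14.197). Equal radii place P and Z the same way about G: P = G + 14.6·n = (52.697, 27.666), Z = G − 14.6·n = (59.514, -0.72680). Then cos ∠CTZ = TC·TZ / (|TC||TZ|), giving 63.158°.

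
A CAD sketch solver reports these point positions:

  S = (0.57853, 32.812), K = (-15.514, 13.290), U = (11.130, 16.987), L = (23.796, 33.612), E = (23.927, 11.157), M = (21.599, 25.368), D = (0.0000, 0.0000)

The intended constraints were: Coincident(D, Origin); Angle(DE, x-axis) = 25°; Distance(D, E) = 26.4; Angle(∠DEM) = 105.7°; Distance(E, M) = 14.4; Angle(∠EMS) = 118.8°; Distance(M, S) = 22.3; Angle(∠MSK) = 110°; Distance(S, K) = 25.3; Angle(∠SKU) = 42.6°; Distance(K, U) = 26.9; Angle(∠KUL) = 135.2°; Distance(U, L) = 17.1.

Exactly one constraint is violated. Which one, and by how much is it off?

Distance(U, L) = 17.1 — off by 3.80.

D = (0.00, 0.00) ✓; DE at 25.00° ✓; |DE| = 26.40 ✓; ∠DEM = 105.7° ✓; |EM| = 14.40 ✓; ∠EMS = 118.8° ✓; |MS| = 22.30 ✓; ∠MSK = 110.0° ✓; |SK| = 25.30 ✓; ∠SKU = 42.60° ✓; |KU| = 26.90 ✓; ∠KUL = 135.2° ✓; |UL| = 20.90 ✗.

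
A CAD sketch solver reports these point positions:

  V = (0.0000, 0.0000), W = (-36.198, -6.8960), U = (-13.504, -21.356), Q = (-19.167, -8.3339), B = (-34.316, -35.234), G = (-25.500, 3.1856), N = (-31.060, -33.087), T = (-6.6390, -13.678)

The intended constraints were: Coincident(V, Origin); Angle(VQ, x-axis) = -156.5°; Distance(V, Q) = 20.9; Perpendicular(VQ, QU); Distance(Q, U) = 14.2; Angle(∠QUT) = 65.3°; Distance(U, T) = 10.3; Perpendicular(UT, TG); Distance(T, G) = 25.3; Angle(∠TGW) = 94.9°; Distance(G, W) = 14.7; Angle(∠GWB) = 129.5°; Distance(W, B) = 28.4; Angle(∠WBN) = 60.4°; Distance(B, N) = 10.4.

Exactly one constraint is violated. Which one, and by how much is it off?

Distance(B, N) = 10.4 — off by 6.50.

V = (0.00, 0.00) ✓; VQ at -156.5° ✓; |VQ| = 20.90 ✓; ∠(VQ, QU) = 90.00° ✓; |QU| = 14.20 ✓; ∠QUT = 65.30° ✓; |UT| = 10.30 ✓; ∠(UT, TG) = 90.00° ✓; |TG| = 25.30 ✓; ∠TGW = 94.90° ✓; |GW| = 14.70 ✓; ∠GWB = 129.5° ✓; |WB| = 28.40 ✓; ∠WBN = 60.40° ✓; |BN| = 3.900 ✗.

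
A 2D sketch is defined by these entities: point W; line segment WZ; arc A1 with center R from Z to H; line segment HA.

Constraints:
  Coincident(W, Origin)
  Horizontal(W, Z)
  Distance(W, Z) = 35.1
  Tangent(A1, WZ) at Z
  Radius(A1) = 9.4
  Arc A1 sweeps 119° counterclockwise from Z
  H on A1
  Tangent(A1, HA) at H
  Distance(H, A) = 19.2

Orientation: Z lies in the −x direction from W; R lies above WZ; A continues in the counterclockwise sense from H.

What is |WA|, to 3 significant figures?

47.5

On A1, Z sits at bearing -90° from R; a 119° counterclockwise sweep puts H at bearing 29°, so H = R + 9.4·(cos 29°, sin 29°) = (-26.9, 14.0). Tangency of A1 to HA means the radius RH is perpendicular to HA, so HA runs along (−sin 29°, cos 29°); with |HA| = 19.2, A = (-36.2, 30.7). Then |WA| = |A − W| = 47.5.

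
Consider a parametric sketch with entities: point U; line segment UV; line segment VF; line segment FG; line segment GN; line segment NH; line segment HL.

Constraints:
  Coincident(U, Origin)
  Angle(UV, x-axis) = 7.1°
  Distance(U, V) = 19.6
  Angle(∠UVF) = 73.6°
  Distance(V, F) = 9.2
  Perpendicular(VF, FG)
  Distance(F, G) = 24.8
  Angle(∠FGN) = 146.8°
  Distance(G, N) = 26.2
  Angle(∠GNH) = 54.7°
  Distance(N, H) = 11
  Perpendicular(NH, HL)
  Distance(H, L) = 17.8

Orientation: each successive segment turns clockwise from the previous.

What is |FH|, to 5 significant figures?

40.855

U is at the origin; UV runs at 7.1° with length 19.6, so V = (19.450, 2.4226). ∠UVF = 73.6° gives VF at -99.300° from the x-axis; with |VF| = 9.2, F = (17.963, -6.6565). The perpendicularity gives FG at right angles to VF, so FG runs at 170.70°; with |FG| = 24.8, G = (-6.5111, -2.6487). ∠FGN = 146.8° gives GN at 137.50° from the x-axis; with |GN| = 26.2, N = (-25.828, 15.052). ∠GNH = 54.7° gives NH at 12.200° from the x-axis; with |NH| = 11.0, H = (-15.076, 17.376). Then |FH| = |H − F| = 40.855.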